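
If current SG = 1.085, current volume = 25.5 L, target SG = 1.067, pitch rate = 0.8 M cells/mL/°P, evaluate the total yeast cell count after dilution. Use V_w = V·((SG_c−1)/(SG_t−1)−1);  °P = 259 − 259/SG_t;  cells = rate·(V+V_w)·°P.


V_w = 25.5·((1.085−1)/(1.067−1)−1) = 6.8507
V_final = 25.5 + 6.8507 = 32.3507
°P = 259 − 259/1.067 = 16.2634
cells = 0.8·32.3507·16.2634

420.9053 billion cells


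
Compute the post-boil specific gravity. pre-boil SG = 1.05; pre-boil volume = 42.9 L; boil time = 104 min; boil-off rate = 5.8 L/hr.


V_post = V_pre − rate·(t/60);  SG_post = 1 + (SG_pre−1)·V_pre/V_post
V_post = 42.9 − 5.8·(104/60) = 32.8467
SG_post = 1 + (1.05 − 1)·42.9/32.8467

1.0653


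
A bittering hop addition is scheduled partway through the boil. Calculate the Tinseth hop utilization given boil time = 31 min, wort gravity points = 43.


U = 1.65·0.000125^(GP/1000) · (1 − e^(−0.04·t))/4.15
bigness = 1.65·0.000125^(43/1000) = 1.1211
boil_factor = (1 − e^(−0.04·31))/4.15 = 0.1712
U = 1.1211 · 0.1712

0.1920


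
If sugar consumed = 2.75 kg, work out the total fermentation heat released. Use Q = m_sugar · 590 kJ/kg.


Q = 2.75 · 590

1622.5000 kJ


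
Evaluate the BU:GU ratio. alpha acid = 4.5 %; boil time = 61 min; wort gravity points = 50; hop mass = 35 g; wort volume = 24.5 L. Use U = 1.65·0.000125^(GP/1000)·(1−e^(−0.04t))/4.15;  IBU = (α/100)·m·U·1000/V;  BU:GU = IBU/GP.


U = 1.65·0.000125^(50/1000)·(1−e^(−0.04·61))/4.15 = 0.2316
IBU = (4.5/100)·35·0.2316·1000/24.5 = 14.8864
BU:GU = 14.8864/50

0.2977


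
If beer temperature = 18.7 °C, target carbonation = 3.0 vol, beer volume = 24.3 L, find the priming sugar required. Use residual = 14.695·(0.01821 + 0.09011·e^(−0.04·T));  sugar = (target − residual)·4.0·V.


residual = 14.695·(0.01821 + 0.09011·e^(−0.04·18.7)) = 0.8943
sugar = (3.0 − 0.8943)·4.0·24.3

204.6701 g


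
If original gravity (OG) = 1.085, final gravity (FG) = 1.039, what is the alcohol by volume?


ABV = (OG − FG) · 131.25
ABV = (1.085 − 1.039) · 131.25

6.0375 % ABV


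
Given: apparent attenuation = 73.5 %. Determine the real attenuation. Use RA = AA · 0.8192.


RA = 73.5 · 0.8192

60.2112 %


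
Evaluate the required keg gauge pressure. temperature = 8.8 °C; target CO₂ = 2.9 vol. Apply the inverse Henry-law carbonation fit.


psi = vols/(0.01821 + 0.09011·e^(−0.04·T)) − 14.695
psi = 2.9/(0.01821 + 0.09011·e^(−0.04·8.8)) − 14.695

20.8518 psi


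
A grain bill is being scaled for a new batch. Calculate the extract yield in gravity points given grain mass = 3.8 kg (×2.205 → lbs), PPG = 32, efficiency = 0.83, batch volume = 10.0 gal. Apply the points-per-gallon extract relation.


points = lbs × PPG × eff / vol
lbs = 3.8 × 2.205 = 8.3790
points = 8.3790 × 32 × 0.83 / 10.0

22.2546 points


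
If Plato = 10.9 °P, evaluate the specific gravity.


SG = 259/(259 − P)
SG = 259/(259 − 10.9)

1.0439


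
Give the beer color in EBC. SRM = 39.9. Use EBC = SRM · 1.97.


EBC = 39.9 · 1.97

78.6030 EBC


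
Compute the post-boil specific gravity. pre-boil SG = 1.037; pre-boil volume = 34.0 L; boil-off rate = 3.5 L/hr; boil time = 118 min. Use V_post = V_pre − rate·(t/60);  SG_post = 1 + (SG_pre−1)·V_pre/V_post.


V_post = 34.0 − 3.5·(118/60) = 27.1167
SG_post = 1 + (1.037 − 1)·34.0/27.1167

1.0464


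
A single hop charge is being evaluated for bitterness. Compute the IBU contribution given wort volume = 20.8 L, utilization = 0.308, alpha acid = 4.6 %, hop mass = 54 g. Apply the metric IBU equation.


IBU = (α/100)·mass·U·1000 / V
IBU = (4.6/100)·54·0.308·1000 / 20.8

36.7823 IBU


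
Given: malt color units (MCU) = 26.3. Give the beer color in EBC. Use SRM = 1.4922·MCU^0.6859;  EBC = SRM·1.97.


SRM = 1.4922·26.3^0.6859 = 14.0532
EBC = 14.0532·1.97

27.6848 EBC


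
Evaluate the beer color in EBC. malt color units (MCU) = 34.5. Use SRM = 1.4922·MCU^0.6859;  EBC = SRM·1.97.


SRM = 1.4922·34.5^0.6859 = 16.9284
EBC = 16.9284·1.97

33.3490 EBC


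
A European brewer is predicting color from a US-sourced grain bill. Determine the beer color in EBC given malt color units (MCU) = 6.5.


SRM = 1.4922·MCU^0.6859;  EBC = SRM·1.97
SRM = 1.4922·6.5^0.6859 = 5.3877
EBC = 5.3877·1.97

10.6138 EBC


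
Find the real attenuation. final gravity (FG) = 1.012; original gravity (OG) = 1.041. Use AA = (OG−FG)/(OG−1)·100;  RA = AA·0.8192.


AA = (1.041 − 1.012)/(1.041 − 1)·100 = 70.7317
RA = 70.7317·0.8192

57.9434 %


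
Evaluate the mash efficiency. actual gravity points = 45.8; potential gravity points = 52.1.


efficiency = actual / potential × 100
efficiency = 45.8 / 52.1 × 100

87.9079 %


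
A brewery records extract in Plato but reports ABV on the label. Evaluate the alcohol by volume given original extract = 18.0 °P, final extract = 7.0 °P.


SG = 259/(259 − P);  ABV = (OG − FG)·131.25
OG = 259/(259 − 18.0) = 1.0747
FG = 259/(259 − 7.0) = 1.0278
ABV = (1.0747 − 1.0278)·131.25

6.1571 % ABV


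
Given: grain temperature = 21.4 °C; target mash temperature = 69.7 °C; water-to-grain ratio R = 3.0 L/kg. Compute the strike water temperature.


T_strike = (0.41/R)·(T_mash − T_grain) + T_mash
T_strike = (0.41/3.0)·(69.7 − 21.4) + 69.7

76.3010 °C


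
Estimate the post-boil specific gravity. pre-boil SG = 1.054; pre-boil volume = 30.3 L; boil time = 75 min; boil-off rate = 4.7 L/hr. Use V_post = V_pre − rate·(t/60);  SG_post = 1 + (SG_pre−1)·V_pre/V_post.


V_post = 30.3 − 4.7·(75/60) = 24.4250
SG_post = 1 + (1.054 − 1)·30.3/24.4250

1.0670


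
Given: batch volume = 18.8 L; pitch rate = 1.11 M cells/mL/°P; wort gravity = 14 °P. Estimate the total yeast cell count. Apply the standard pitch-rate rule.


cells (billions) = rate · V_L · °P
cells = 1.11 · 18.8 · 14

292.1520 billion cells


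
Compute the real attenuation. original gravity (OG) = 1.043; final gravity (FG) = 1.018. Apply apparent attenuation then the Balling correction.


AA = (OG−FG)/(OG−1)·100;  RA = AA·0.8192
AA = (1.043 − 1.018)/(1.043 − 1)·100 = 58.1395
RA = 58.1395·0.8192

47.6279 %


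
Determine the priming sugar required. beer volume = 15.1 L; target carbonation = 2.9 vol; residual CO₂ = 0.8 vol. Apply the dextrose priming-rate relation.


sugar = (target − residual)·4.0·V
sugar = (2.9 − 0.8)·4.0·15.1

126.8400 g


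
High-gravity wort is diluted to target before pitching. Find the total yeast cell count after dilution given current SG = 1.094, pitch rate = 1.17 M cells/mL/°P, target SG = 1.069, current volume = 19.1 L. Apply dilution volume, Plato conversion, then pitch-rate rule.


V_w = V·((SG_c−1)/(SG_t−1)−1);  °P = 259 − 259/SG_t;  cells = rate·(V+V_w)·°P
V_w = 19.1·((1.094−1)/(1.069−1)−1) = 6.9203
V_final = 19.1 + 6.9203 = 26.0203
°P = 259 − 259/1.069 = 16.7175
cells = 1.17·26.0203·16.7175

508.9430 billion cells


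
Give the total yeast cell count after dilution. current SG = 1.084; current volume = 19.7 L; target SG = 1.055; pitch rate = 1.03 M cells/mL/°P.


V_w = V·((SG_c−1)/(SG_t−1)−1);  °P = 259 − 259/SG_t;  cells = rate·(V+V_w)·°P
V_w = 19.7·((1.084−1)/(1.055−1)−1) = 10.3873
V_final = 19.7 + 10.3873 = 30.0873
°P = 259 − 259/1.055 = 13.5024
cells = 1.03·30.0873·13.5024

418.4370 billion cells


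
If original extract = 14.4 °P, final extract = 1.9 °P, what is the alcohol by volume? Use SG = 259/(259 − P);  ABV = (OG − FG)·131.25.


OG = 259/(259 − 14.4) = 1.0589
FG = 259/(259 − 1.9) = 1.0074
ABV = (1.0589 − 1.0074)·131.25

6.7569 % ABV


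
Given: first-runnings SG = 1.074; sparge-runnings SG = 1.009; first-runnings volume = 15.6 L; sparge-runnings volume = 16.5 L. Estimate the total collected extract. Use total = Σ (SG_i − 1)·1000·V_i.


first = (1.074 − 1)·1000·15.6 = 1154.4000
sparge = (1.009 − 1)·1000·16.5 = 148.5000
total = 1154.4000 + 148.5000

1302.9000 gravity·L


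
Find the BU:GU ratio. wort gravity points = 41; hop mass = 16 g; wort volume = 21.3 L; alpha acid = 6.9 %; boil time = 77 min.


U = 1.65·0.000125^(GP/1000)·(1−e^(−0.04t))/4.15;  IBU = (α/100)·m·U·1000/V;  BU:GU = IBU/GP
U = 1.65·0.000125^(41/1000)·(1−e^(−0.04·77))/4.15 = 0.2624
IBU = (6.9/100)·16·0.2624·1000/21.3 = 13.6008
BU:GU = 13.6008/41

0.3317


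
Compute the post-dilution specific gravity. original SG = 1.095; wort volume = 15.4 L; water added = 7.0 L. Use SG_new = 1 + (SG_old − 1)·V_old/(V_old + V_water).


pts = (1.095 − 1)·1000·15.4/(15.4 + 7.0) = 65.3125
SG_new = 1 + 65.3125/1000

1.0653


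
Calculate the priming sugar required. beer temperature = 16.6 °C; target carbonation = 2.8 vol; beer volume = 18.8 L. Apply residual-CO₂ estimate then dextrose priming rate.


residual = 14.695·(0.01821 + 0.09011·e^(−0.04·T));  sugar = (target − residual)·4.0·V
residual = 14.695·(0.01821 + 0.09011·e^(−0.04·16.6)) = 0.9493
sugar = (2.8 − 0.9493)·4.0·18.8

139.1756 g


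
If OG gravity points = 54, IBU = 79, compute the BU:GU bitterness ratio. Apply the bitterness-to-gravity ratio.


BU:GU = IBU / OG_points
BU:GU = 79 / 54

1.4630


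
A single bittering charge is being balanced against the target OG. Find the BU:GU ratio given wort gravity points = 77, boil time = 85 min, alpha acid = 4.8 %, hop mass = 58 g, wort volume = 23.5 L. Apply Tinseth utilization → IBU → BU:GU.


U = 1.65·0.000125^(GP/1000)·(1−e^(−0.04t))/4.15;  IBU = (α/100)·m·U·1000/V;  BU:GU = IBU/GP
U = 1.65·0.000125^(77/1000)·(1−e^(−0.04·85))/4.15 = 0.1924
IBU = (4.8/100)·58·0.1924·1000/23.5 = 22.7907
BU:GU = 22.7907/77

0.2960


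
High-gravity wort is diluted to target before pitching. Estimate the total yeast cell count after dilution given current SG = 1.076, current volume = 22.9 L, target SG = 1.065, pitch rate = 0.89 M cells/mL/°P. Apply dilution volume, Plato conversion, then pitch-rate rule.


V_w = V·((SG_c−1)/(SG_t−1)−1);  °P = 259 − 259/SG_t;  cells = rate·(V+V_w)·°P
V_w = 22.9·((1.076−1)/(1.065−1)−1) = 3.8754
V_final = 22.9 + 3.8754 = 26.7754
°P = 259 − 259/1.065 = 15.8075
cells = 0.89·26.7754·15.8075

376.6945 billion cells


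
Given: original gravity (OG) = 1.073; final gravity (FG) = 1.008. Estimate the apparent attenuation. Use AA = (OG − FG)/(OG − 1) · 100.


AA = (1.073 − 1.008)/(1.073 − 1) · 100

89.0411 %


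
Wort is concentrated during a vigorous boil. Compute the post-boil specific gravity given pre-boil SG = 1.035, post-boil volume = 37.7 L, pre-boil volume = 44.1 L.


SG_post = 1 + (SG_pre − 1)·V_pre/V_post
pts_pre = (1.035 − 1)·1000 = 35.0000
pts_post = 35.0000·44.1/37.7 = 40.9416
SG_post = 1 + 40.9416/1000

1.0409


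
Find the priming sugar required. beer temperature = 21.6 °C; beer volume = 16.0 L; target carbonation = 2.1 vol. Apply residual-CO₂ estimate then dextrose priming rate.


residual = 14.695·(0.01821 + 0.09011·e^(−0.04·T));  sugar = (target − residual)·4.0·V
residual = 14.695·(0.01821 + 0.09011·e^(−0.04·21.6)) = 0.8257
sugar = (2.1 − 0.8257)·4.0·16.0

81.5554 g


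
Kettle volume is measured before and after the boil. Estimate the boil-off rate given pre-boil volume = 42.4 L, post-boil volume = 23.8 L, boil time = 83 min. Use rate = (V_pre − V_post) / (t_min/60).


rate = (42.4 − 23.8) / (83/60)

13.4458 L/hr


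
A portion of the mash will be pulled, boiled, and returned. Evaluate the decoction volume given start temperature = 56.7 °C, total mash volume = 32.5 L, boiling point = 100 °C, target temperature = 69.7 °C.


V_dec = V_total·(T_target − T_start)/(T_boil − T_start)
V_dec = 32.5·(69.7 − 56.7)/(100 − 56.7)

9.7575 L


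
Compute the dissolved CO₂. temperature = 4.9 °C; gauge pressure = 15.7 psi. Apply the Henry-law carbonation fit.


vols = (P + 14.695)·(0.01821 + 0.09011·e^(−0.04·T))
vols = (15.7 + 14.695)·(0.01821 + 0.09011·e^(−0.04·4.9))

2.8049 volumes


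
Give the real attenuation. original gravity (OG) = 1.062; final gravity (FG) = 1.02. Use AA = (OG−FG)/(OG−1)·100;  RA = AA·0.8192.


AA = (1.062 − 1.02)/(1.062 − 1)·100 = 67.7419
RA = 67.7419·0.8192

55.4942 %


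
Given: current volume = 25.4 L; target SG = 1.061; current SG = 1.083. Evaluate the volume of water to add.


V_water = V·((SG_curr − 1)/(SG_target − 1) − 1)
V_water = 25.4·((1.083 − 1)/(1.061 − 1) − 1)

9.1607 L


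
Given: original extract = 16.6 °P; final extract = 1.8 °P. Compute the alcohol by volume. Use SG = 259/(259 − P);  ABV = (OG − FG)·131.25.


OG = 259/(259 − 16.6) = 1.0685
FG = 259/(259 − 1.8) = 1.0070
ABV = (1.0685 − 1.0070)·131.25

8.0697 % ABV


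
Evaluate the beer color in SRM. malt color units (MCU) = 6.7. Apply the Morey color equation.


SRM = 1.4922 · MCU^0.6859
SRM = 1.4922 · 6.7^0.6859

5.5009 SRM


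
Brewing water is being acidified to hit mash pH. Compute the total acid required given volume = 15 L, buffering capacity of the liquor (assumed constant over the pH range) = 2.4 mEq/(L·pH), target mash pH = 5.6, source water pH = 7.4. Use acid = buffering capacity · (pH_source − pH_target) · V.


acid = 2.4 · (7.4 − 5.6) · 15

64.8000 mEq


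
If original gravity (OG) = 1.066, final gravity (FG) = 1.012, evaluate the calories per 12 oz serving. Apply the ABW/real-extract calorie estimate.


ABW = (OG−FG)·131.25·0.79/FG;  °P = 259 − 259/SG (for OG→OE and FG→AE);  RE = 0.1808·OE + 0.8192·AE;  Cal = (6.9·ABW + 4·(RE−0.1))·FG·3.55
ABW = (1.066 − 1.012)·131.25·0.79/1.012 = 5.5327
OE = 259 − 259/1.066 = 16.0356 °P
AE = 259 − 259/1.012 = 3.0711 °P
RE = 0.1808·16.0356 + 0.8192·3.0711 = 5.4151 °P
Cal = (6.9·5.5327 + 4·(5.4151−0.1))·1.012·3.55

213.5311 kcal


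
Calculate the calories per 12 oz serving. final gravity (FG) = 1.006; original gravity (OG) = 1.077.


ABW = (OG−FG)·131.25·0.79/FG;  °P = 259 − 259/SG (for OG→OE and FG→AE);  RE = 0.1808·OE + 0.8192·AE;  Cal = (6.9·ABW + 4·(RE−0.1))·FG·3.55
ABW = (1.077 − 1.006)·131.25·0.79/1.006 = 7.3179
OE = 259 − 259/1.077 = 18.5172 °P
AE = 259 − 259/1.006 = 1.5447 °P
RE = 0.1808·18.5172 + 0.8192·1.5447 = 4.6133 °P
Cal = (6.9·7.3179 + 4·(4.6133−0.1))·1.006·3.55

244.8017 kcal


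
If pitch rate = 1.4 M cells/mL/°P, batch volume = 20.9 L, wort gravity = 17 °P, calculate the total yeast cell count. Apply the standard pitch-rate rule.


cells (billions) = rate · V_L · °P
cells = 1.4 · 20.9 · 17

497.4200 billion cells


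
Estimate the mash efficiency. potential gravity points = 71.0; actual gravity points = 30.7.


efficiency = actual / potential × 100
efficiency = 30.7 / 71.0 × 100

43.2394 %


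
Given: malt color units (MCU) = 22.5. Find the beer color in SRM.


SRM = 1.4922 · MCU^0.6859
SRM = 1.4922 · 22.5^0.6859

12.6267 SRM


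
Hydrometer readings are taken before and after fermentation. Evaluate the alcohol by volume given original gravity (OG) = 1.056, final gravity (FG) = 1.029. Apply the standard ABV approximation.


ABV = (OG − FG) · 131.25
ABV = (1.056 − 1.029) · 131.25

3.5438 % ABV


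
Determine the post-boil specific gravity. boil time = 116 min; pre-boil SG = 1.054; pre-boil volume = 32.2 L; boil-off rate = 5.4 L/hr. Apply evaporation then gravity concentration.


V_post = V_pre − rate·(t/60);  SG_post = 1 + (SG_pre−1)·V_pre/V_post
V_post = 32.2 − 5.4·(116/60) = 21.7600
SG_post = 1 + (1.054 − 1)·32.2/21.7600

1.0799


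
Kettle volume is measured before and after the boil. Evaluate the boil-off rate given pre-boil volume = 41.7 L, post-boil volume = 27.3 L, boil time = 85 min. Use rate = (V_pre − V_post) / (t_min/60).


rate = (41.7 − 27.3) / (85/60)

10.1647 L/hr


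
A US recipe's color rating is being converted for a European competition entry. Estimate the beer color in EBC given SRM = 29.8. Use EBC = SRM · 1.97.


EBC = 29.8 · 1.97

58.7060 EBC


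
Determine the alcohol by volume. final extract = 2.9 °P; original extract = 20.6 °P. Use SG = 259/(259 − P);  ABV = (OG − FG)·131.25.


OG = 259/(259 − 20.6) = 1.0864
FG = 259/(259 − 2.9) = 1.0113
ABV = (1.0864 − 1.0113)·131.25

9.8550 % ABV


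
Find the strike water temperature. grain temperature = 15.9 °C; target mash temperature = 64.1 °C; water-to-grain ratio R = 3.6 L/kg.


T_strike = (0.41/R)·(T_mash − T_grain) + T_mash
T_strike = (0.41/3.6)·(64.1 − 15.9) + 64.1

69.5894 °C


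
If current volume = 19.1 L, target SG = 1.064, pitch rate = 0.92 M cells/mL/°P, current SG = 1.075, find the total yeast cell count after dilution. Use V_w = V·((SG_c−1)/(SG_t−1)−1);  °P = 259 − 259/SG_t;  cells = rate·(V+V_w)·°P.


V_w = 19.1·((1.075−1)/(1.064−1)−1) = 3.2828
V_final = 19.1 + 3.2828 = 22.3828
°P = 259 − 259/1.064 = 15.5789
cells = 0.92·22.3828·15.5789

320.8046 billion cells


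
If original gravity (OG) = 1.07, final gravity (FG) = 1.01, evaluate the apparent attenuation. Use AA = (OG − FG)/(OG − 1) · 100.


AA = (1.07 − 1.01)/(1.07 − 1) · 100

85.7143 %


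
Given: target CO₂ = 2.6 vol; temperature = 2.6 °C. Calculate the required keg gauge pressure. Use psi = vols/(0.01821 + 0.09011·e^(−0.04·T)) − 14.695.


psi = 2.6/(0.01821 + 0.09011·e^(−0.04·2.6)) − 14.695

11.4568 psi


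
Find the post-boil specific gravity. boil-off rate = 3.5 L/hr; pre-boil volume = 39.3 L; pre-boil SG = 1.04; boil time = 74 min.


V_post = V_pre − rate·(t/60);  SG_post = 1 + (SG_pre−1)·V_pre/V_post
V_post = 39.3 − 3.5·(74/60) = 34.9833
SG_post = 1 + (1.04 − 1)·39.3/34.9833

1.0449


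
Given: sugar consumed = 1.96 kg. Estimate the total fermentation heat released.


Q = m_sugar · 590 kJ/kg
Q = 1.96 · 590

1156.4000 kJ


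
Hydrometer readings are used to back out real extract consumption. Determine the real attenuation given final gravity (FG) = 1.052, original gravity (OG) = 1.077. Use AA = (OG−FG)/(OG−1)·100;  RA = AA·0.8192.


AA = (1.077 − 1.052)/(1.077 − 1)·100 = 32.4675
RA = 32.4675·0.8192

26.5974 %


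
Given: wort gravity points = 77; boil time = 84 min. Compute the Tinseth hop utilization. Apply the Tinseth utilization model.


U = 1.65·0.000125^(GP/1000) · (1 − e^(−0.04·t))/4.15
bigness = 1.65·0.000125^(77/1000) = 0.8259
boil_factor = (1 − e^(−0.04·84))/4.15 = 0.2326
U = 0.8259 · 0.2326

0.1921


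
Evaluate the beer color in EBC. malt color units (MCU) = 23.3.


SRM = 1.4922·MCU^0.6859;  EBC = SRM·1.97
SRM = 1.4922·23.3^0.6859 = 12.9329
EBC = 12.9329·1.97

25.4778 EBC


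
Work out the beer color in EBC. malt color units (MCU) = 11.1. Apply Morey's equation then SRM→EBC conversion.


SRM = 1.4922·MCU^0.6859;  EBC = SRM·1.97
SRM = 1.4922·11.1^0.6859 = 7.7770
EBC = 7.7770·1.97

15.3208 EBC


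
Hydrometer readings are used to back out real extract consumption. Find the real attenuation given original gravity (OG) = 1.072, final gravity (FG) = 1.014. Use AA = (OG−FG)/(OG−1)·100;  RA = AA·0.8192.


AA = (1.072 − 1.014)/(1.072 − 1)·100 = 80.5556
RA = 80.5556·0.8192

65.9911 %


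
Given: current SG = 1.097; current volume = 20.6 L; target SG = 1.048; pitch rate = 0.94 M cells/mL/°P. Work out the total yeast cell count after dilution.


V_w = V·((SG_c−1)/(SG_t−1)−1);  °P = 259 − 259/SG_t;  cells = rate·(V+V_w)·°P
V_w = 20.6·((1.097−1)/(1.048−1)−1) = 21.0292
V_final = 20.6 + 21.0292 = 41.6292
°P = 259 − 259/1.048 = 11.8626
cells = 0.94·41.6292·11.8626

464.2002 billion cells


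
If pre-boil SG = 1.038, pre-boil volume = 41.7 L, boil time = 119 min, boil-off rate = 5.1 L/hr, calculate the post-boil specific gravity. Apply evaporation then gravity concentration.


V_post = V_pre − rate·(t/60);  SG_post = 1 + (SG_pre−1)·V_pre/V_post
V_post = 41.7 − 5.1·(119/60) = 31.5850
SG_post = 1 + (1.038 − 1)·41.7/31.5850

1.0502


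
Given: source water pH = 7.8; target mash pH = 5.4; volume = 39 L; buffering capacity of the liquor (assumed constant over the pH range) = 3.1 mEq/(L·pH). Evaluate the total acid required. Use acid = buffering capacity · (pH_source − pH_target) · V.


acid = 3.1 · (7.8 − 5.4) · 39

290.1600 mEq


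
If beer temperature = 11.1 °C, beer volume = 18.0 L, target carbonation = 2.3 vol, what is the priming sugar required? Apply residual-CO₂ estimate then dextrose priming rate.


residual = 14.695·(0.01821 + 0.09011·e^(−0.04·T));  sugar = (target − residual)·4.0·V
residual = 14.695·(0.01821 + 0.09011·e^(−0.04·11.1)) = 1.1170
sugar = (2.3 − 1.1170)·4.0·18.0

85.1758 g


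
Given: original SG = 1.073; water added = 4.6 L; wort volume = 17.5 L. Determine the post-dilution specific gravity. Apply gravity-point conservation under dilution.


SG_new = 1 + (SG_old − 1)·V_old/(V_old + V_water)
pts = (1.073 − 1)·1000·17.5/(17.5 + 4.6) = 57.8054
SG_new = 1 + 57.8054/1000

1.0578


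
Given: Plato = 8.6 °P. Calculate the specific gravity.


SG = 259/(259 − P)
SG = 259/(259 − 8.6)

1.0343


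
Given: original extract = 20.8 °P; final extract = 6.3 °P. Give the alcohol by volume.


SG = 259/(259 − P);  ABV = (OG − FG)·131.25
OG = 259/(259 − 20.8) = 1.0873
FG = 259/(259 − 6.3) = 1.0249
ABV = (1.0873 − 1.0249)·131.25

8.1888 % ABV


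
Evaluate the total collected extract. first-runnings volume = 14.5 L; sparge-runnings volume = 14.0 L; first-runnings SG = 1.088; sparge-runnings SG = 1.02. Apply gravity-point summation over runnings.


total = Σ (SG_i − 1)·1000·V_i
first = (1.088 − 1)·1000·14.5 = 1276.0000
sparge = (1.02 − 1)·1000·14.0 = 280.0000
total = 1276.0000 + 280.0000

1556.0000 gravity·L


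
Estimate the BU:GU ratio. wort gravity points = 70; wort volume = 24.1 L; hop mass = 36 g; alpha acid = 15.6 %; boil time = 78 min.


U = 1.65·0.000125^(GP/1000)·(1−e^(−0.04t))/4.15;  IBU = (α/100)·m·U·1000/V;  BU:GU = IBU/GP
U = 1.65·0.000125^(70/1000)·(1−e^(−0.04·78))/4.15 = 0.2026
IBU = (15.6/100)·36·0.2026·1000/24.1 = 47.2081
BU:GU = 47.2081/70

0.6744


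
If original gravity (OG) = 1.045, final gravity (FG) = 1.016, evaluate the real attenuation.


AA = (OG−FG)/(OG−1)·100;  RA = AA·0.8192
AA = (1.045 − 1.016)/(1.045 − 1)·100 = 64.4444
RA = 64.4444·0.8192

52.7929 %


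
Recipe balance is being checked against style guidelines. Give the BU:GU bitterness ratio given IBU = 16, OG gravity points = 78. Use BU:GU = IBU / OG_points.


BU:GU = 16 / 78

0.2051


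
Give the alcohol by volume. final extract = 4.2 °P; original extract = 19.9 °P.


SG = 259/(259 − P);  ABV = (OG − FG)·131.25
OG = 259/(259 − 19.9) = 1.0832
FG = 259/(259 − 4.2) = 1.0165
ABV = (1.0832 − 1.0165)·131.25

8.7603 % ABV


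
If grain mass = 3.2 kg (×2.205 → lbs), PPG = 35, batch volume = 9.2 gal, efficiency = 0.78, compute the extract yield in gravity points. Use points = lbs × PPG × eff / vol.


lbs = 3.2 × 2.205 = 7.0560
points = 7.0560 × 35 × 0.78 / 9.2

20.9379 points


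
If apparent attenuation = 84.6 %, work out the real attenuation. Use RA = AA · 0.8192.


RA = 84.6 · 0.8192

69.3043 %


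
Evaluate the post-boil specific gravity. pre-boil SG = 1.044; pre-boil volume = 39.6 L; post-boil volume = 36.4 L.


SG_post = 1 + (SG_pre − 1)·V_pre/V_post
pts_pre = (1.044 − 1)·1000 = 44.0000
pts_post = 44.0000·39.6/36.4 = 47.8681
SG_post = 1 + 47.8681/1000

1.0479


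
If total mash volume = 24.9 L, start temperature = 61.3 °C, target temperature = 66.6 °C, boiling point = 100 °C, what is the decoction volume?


V_dec = V_total·(T_target − T_start)/(T_boil − T_start)
V_dec = 24.9·(66.6 − 61.3)/(100 − 61.3)

3.4101 L


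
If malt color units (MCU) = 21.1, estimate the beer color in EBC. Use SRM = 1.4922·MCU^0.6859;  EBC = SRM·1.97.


SRM = 1.4922·21.1^0.6859 = 12.0824
EBC = 12.0824·1.97

23.8023 EBC


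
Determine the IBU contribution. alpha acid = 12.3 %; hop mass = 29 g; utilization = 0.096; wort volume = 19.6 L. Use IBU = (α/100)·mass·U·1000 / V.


IBU = (12.3/100)·29·0.096·1000 / 19.6

17.4710 IBU


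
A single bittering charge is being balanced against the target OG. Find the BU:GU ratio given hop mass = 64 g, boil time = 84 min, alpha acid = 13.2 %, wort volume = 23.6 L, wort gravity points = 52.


U = 1.65·0.000125^(GP/1000)·(1−e^(−0.04t))/4.15;  IBU = (α/100)·m·U·1000/V;  BU:GU = IBU/GP
U = 1.65·0.000125^(52/1000)·(1−e^(−0.04·84))/4.15 = 0.2405
IBU = (13.2/100)·64·0.2405·1000/23.6 = 86.0921
BU:GU = 86.0921/52

1.6556


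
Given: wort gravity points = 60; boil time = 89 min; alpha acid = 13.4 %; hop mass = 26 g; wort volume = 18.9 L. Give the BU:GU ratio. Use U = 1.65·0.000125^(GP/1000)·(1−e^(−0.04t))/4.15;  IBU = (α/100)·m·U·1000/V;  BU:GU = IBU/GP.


U = 1.65·0.000125^(60/1000)·(1−e^(−0.04·89))/4.15 = 0.2253
IBU = (13.4/100)·26·0.2253·1000/18.9 = 41.5276
BU:GU = 41.5276/60

0.6921


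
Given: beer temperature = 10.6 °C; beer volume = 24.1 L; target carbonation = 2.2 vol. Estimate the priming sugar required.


residual = 14.695·(0.01821 + 0.09011·e^(−0.04·T));  sugar = (target − residual)·4.0·V
residual = 14.695·(0.01821 + 0.09011·e^(−0.04·10.6)) = 1.1342
sugar = (2.2 − 1.1342)·4.0·24.1

102.7468 g


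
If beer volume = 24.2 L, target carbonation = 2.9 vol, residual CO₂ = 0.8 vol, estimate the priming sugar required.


sugar = (target − residual)·4.0·V
sugar = (2.9 − 0.8)·4.0·24.2

203.2800 g


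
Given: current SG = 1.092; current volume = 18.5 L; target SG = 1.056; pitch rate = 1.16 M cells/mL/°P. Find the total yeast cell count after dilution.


V_w = V·((SG_c−1)/(SG_t−1)−1);  °P = 259 − 259/SG_t;  cells = rate·(V+V_w)·°P
V_w = 18.5·((1.092−1)/(1.056−1)−1) = 11.8929
V_final = 18.5 + 11.8929 = 30.3929
°P = 259 − 259/1.056 = 13.7348
cells = 1.16·30.3929·13.7348

484.2319 billion cells


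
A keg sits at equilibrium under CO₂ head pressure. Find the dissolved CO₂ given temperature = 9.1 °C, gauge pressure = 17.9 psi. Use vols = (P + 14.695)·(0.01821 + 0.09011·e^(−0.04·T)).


vols = (17.9 + 14.695)·(0.01821 + 0.09011·e^(−0.04·9.1))

2.6345 volumes


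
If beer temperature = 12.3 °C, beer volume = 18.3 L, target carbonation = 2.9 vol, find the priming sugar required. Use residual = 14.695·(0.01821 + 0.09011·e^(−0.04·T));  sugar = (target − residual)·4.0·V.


residual = 14.695·(0.01821 + 0.09011·e^(−0.04·12.3)) = 1.0772
sugar = (2.9 − 1.0772)·4.0·18.3

133.4294 g


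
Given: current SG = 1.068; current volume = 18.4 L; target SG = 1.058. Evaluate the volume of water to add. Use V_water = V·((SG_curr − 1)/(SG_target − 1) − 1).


V_water = 18.4·((1.068 − 1)/(1.058 − 1) − 1)

3.1724 L


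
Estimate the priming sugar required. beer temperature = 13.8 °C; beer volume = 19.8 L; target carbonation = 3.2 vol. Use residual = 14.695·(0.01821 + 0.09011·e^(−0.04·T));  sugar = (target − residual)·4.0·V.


residual = 14.695·(0.01821 + 0.09011·e^(−0.04·13.8)) = 1.0300
sugar = (3.2 − 1.0300)·4.0·19.8

171.8603 g


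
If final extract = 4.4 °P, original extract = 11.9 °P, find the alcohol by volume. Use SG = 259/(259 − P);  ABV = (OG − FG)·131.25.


OG = 259/(259 − 11.9) = 1.0482
FG = 259/(259 − 4.4) = 1.0173
ABV = (1.0482 − 1.0173)·131.25

4.0526 % ABV


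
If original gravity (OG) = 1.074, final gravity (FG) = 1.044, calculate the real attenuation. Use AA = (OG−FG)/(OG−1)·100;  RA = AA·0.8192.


AA = (1.074 − 1.044)/(1.074 − 1)·100 = 40.5405
RA = 40.5405·0.8192

33.2108 %


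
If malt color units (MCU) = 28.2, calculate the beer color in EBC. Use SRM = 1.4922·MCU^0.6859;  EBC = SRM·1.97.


SRM = 1.4922·28.2^0.6859 = 14.7419
EBC = 14.7419·1.97

29.0415 EBC


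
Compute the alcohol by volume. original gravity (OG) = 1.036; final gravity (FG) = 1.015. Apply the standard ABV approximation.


ABV = (OG − FG) · 131.25
ABV = (1.036 − 1.015) · 131.25

2.7563 % ABV


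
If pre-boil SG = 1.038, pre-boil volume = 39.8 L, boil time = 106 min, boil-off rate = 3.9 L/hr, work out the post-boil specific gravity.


V_post = V_pre − rate·(t/60);  SG_post = 1 + (SG_pre−1)·V_pre/V_post
V_post = 39.8 − 3.9·(106/60) = 32.9100
SG_post = 1 + (1.038 − 1)·39.8/32.9100

1.0460


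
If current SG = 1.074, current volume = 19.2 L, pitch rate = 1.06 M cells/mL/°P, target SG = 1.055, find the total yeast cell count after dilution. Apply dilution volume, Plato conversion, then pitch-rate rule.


V_w = V·((SG_c−1)/(SG_t−1)−1);  °P = 259 − 259/SG_t;  cells = rate·(V+V_w)·°P
V_w = 19.2·((1.074−1)/(1.055−1)−1) = 6.6327
V_final = 19.2 + 6.6327 = 25.8327
°P = 259 − 259/1.055 = 13.5024
cells = 1.06·25.8327·13.5024

369.7312 billion cells


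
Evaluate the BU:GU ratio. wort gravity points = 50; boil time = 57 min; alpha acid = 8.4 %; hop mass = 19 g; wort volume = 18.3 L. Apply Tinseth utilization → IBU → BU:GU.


U = 1.65·0.000125^(GP/1000)·(1−e^(−0.04t))/4.15;  IBU = (α/100)·m·U·1000/V;  BU:GU = IBU/GP
U = 1.65·0.000125^(50/1000)·(1−e^(−0.04·57))/4.15 = 0.2277
IBU = (8.4/100)·19·0.2277·1000/18.3 = 19.8610
BU:GU = 19.8610/50

0.3972


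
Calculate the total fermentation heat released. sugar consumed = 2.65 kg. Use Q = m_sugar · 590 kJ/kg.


Q = 2.65 · 590

1563.5000 kJ


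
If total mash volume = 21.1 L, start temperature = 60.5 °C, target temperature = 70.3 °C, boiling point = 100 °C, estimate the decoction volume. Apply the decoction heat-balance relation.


V_dec = V_total·(T_target − T_start)/(T_boil − T_start)
V_dec = 21.1·(70.3 − 60.5)/(100 − 60.5)

5.2349 L


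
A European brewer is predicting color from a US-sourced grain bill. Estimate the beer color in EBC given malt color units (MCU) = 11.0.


SRM = 1.4922·MCU^0.6859;  EBC = SRM·1.97
SRM = 1.4922·11.0^0.6859 = 7.7289
EBC = 7.7289·1.97

15.2260 EBC


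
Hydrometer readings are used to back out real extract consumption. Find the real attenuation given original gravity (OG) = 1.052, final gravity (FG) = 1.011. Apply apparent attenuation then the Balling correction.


AA = (OG−FG)/(OG−1)·100;  RA = AA·0.8192
AA = (1.052 − 1.011)/(1.052 − 1)·100 = 78.8462
RA = 78.8462·0.8192

64.5908 %


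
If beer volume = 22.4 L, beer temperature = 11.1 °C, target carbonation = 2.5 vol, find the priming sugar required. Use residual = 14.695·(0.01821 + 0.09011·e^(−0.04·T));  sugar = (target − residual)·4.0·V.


residual = 14.695·(0.01821 + 0.09011·e^(−0.04·11.1)) = 1.1170
sugar = (2.5 − 1.1170)·4.0·22.4

123.9165 g


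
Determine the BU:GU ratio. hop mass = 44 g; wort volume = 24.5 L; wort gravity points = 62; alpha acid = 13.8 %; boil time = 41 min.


U = 1.65·0.000125^(GP/1000)·(1−e^(−0.04t))/4.15;  IBU = (α/100)·m·U·1000/V;  BU:GU = IBU/GP
U = 1.65·0.000125^(62/1000)·(1−e^(−0.04·41))/4.15 = 0.1836
IBU = (13.8/100)·44·0.1836·1000/24.5 = 45.4942
BU:GU = 45.4942/62

0.7338


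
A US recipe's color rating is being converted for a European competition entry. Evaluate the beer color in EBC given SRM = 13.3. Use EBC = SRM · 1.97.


EBC = 13.3 · 1.97

26.2010 EBC


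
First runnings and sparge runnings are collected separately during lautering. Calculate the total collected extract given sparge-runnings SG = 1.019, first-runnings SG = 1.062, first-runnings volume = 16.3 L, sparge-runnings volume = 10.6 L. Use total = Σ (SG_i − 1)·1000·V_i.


first = (1.062 − 1)·1000·16.3 = 1010.6000
sparge = (1.019 − 1)·1000·10.6 = 201.4000
total = 1010.6000 + 201.4000

1212.0000 gravity·L


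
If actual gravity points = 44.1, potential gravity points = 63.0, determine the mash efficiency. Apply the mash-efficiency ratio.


efficiency = actual / potential × 100
efficiency = 44.1 / 63.0 × 100

70.0000 %


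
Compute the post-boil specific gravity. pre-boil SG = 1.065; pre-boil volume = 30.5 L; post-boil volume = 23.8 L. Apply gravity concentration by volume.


SG_post = 1 + (SG_pre − 1)·V_pre/V_post
pts_pre = (1.065 − 1)·1000 = 65.0000
pts_post = 65.0000·30.5/23.8 = 83.2983
SG_post = 1 + 83.2983/1000

1.0833


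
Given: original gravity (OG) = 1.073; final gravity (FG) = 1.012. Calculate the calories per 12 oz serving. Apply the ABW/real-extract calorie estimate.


ABW = (OG−FG)·131.25·0.79/FG;  °P = 259 − 259/SG (for OG→OE and FG→AE);  RE = 0.1808·OE + 0.8192·AE;  Cal = (6.9·ABW + 4·(RE−0.1))·FG·3.55
ABW = (1.073 − 1.012)·131.25·0.79/1.012 = 6.2499
OE = 259 − 259/1.073 = 17.6207 °P
AE = 259 − 259/1.012 = 3.0711 °P
RE = 0.1808·17.6207 + 0.8192·3.0711 = 5.7017 °P
Cal = (6.9·6.2499 + 4·(5.7017−0.1))·1.012·3.55

235.4281 kcal


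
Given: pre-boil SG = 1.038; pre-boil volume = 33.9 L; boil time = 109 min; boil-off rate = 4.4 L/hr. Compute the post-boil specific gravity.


V_post = V_pre − rate·(t/60);  SG_post = 1 + (SG_pre−1)·V_pre/V_post
V_post = 33.9 − 4.4·(109/60) = 25.9067
SG_post = 1 + (1.038 − 1)·33.9/25.9067

1.0497


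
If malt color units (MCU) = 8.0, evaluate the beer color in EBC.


SRM = 1.4922·MCU^0.6859;  EBC = SRM·1.97
SRM = 1.4922·8.0^0.6859 = 6.2124
EBC = 6.2124·1.97

12.2383 EBC


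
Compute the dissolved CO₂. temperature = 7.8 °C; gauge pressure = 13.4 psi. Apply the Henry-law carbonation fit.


vols = (P + 14.695)·(0.01821 + 0.09011·e^(−0.04·T))
vols = (13.4 + 14.695)·(0.01821 + 0.09011·e^(−0.04·7.8))

2.3647 volumes


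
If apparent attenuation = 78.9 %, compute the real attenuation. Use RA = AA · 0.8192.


RA = 78.9 · 0.8192

64.6349 %


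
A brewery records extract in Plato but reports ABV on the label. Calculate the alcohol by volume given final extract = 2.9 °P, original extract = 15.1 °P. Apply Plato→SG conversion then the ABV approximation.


SG = 259/(259 − P);  ABV = (OG − FG)·131.25
OG = 259/(259 − 15.1) = 1.0619
FG = 259/(259 − 2.9) = 1.0113
ABV = (1.0619 − 1.0113)·131.25

6.6395 % ABV


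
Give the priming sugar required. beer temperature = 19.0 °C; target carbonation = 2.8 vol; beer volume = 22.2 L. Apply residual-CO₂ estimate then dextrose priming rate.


residual = 14.695·(0.01821 + 0.09011·e^(−0.04·T));  sugar = (target − residual)·4.0·V
residual = 14.695·(0.01821 + 0.09011·e^(−0.04·19.0)) = 0.8869
sugar = (2.8 − 0.8869)·4.0·22.2

169.8865 g


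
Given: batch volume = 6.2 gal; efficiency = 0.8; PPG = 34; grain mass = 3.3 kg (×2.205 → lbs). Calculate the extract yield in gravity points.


points = lbs × PPG × eff / vol
lbs = 3.3 × 2.205 = 7.2765
points = 7.2765 × 34 × 0.8 / 6.2

31.9227 points


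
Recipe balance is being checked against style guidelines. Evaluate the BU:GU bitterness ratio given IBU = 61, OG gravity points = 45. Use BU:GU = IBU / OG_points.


BU:GU = 61 / 45

1.3556


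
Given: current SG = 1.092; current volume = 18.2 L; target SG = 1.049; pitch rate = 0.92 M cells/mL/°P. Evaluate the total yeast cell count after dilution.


V_w = V·((SG_c−1)/(SG_t−1)−1);  °P = 259 − 259/SG_t;  cells = rate·(V+V_w)·°P
V_w = 18.2·((1.092−1)/(1.049−1)−1) = 15.9714
V_final = 18.2 + 15.9714 = 34.1714
°P = 259 − 259/1.049 = 12.0982
cells = 0.92·34.1714·12.0982

380.3394 billion cells


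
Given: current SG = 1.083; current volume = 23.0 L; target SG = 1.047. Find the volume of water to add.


V_water = V·((SG_curr − 1)/(SG_target − 1) − 1)
V_water = 23.0·((1.083 − 1)/(1.047 − 1) − 1)

17.6170 L


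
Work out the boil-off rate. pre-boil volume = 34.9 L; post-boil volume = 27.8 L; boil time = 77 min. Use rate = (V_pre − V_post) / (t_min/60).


rate = (34.9 − 27.8) / (77/60)

5.5325 L/hr


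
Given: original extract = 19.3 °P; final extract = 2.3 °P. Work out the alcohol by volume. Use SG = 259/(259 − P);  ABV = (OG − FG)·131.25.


OG = 259/(259 − 19.3) = 1.0805
FG = 259/(259 − 2.3) = 1.0090
ABV = (1.0805 − 1.0090)·131.25

9.3919 % ABV


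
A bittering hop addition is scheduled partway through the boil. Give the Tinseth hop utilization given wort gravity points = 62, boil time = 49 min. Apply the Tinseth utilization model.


U = 1.65·0.000125^(GP/1000) · (1 − e^(−0.04·t))/4.15
bigness = 1.65·0.000125^(62/1000) = 0.9451
boil_factor = (1 − e^(−0.04·49))/4.15 = 0.2070
U = 0.9451 · 0.2070

0.1957


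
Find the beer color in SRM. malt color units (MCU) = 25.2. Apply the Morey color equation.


SRM = 1.4922 · MCU^0.6859
SRM = 1.4922 · 25.2^0.6859

13.6473 SRM


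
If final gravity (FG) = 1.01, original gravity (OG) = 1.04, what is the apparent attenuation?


AA = (OG − FG)/(OG − 1) · 100
AA = (1.04 − 1.01)/(1.04 − 1) · 100

75.0000 %


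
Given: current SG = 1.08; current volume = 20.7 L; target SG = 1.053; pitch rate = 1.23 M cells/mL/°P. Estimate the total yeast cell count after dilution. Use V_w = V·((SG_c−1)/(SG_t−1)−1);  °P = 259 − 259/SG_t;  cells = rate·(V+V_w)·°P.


V_w = 20.7·((1.08−1)/(1.053−1)−1) = 10.5453
V_final = 20.7 + 10.5453 = 31.2453
°P = 259 − 259/1.053 = 13.0361
cells = 1.23·31.2453·13.0361

500.9990 billion cells


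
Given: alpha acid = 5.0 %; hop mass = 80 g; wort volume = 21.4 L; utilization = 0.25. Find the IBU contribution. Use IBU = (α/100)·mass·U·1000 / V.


IBU = (5.0/100)·80·0.25·1000 / 21.4

46.7290 IBU


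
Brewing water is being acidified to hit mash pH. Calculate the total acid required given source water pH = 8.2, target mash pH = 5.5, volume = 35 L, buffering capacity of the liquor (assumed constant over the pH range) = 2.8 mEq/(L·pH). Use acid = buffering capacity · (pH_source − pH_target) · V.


acid = 2.8 · (8.2 − 5.5) · 35

264.6000 mEq


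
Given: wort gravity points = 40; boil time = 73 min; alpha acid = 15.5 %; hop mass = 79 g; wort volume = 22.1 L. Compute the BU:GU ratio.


U = 1.65·0.000125^(GP/1000)·(1−e^(−0.04t))/4.15;  IBU = (α/100)·m·U·1000/V;  BU:GU = IBU/GP
U = 1.65·0.000125^(40/1000)·(1−e^(−0.04·73))/4.15 = 0.2626
IBU = (15.5/100)·79·0.2626·1000/22.1 = 145.4790
BU:GU = 145.4790/40

3.6370


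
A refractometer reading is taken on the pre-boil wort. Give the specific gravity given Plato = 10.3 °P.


SG = 259/(259 − P)
SG = 259/(259 − 10.3)

1.0414


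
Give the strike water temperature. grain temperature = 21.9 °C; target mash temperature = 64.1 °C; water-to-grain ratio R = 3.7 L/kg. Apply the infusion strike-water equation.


T_strike = (0.41/R)·(T_mash − T_grain) + T_mash
T_strike = (0.41/3.7)·(64.1 − 21.9) + 64.1

68.7762 °C


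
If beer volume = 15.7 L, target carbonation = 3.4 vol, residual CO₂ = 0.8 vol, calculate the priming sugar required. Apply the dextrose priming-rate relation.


sugar = (target − residual)·4.0·V
sugar = (3.4 − 0.8)·4.0·15.7

163.2800 g


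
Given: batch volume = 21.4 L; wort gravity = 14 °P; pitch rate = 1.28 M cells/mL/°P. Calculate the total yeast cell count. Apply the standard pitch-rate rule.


cells (billions) = rate · V_L · °P
cells = 1.28 · 21.4 · 14

383.4880 billion cells


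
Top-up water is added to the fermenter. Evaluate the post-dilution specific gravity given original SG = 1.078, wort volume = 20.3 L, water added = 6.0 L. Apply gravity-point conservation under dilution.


SG_new = 1 + (SG_old − 1)·V_old/(V_old + V_water)
pts = (1.078 − 1)·1000·20.3/(20.3 + 6.0) = 60.2053
SG_new = 1 + 60.2053/1000

1.0602
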